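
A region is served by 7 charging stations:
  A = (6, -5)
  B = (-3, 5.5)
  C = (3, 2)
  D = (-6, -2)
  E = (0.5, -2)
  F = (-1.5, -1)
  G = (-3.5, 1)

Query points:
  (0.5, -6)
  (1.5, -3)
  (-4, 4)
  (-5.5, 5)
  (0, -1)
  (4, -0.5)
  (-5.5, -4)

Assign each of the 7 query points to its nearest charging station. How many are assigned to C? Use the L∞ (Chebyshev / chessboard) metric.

1

(0.5, -6) — d to each: A:5.5, B:11.5, C:8, D:6.5, E:4, F:5, G:7 → nearest is E
(1.5, -3) — d to each: A:4.5, B:8.5, C:5, D:7.5, E:1, F:3, G:5 → nearest is E
(-4, 4) — d to each: A:10, B:1.5, C:7, D:6, E:6, F:5, G:3 → nearest is B
(-5.5, 5) — d to each: A:11.5, B:2.5, C:8.5, D:7, E:7, F:6, G:4 → nearest is B
(0, -1) — d to each: A:6, B:6.5, C:3, D:6, E:1, F:1.5, G:3.5 → nearest is E
(4, -0.5) — d to each: A:4.5, B:7, C:2.5, D:10, E:3.5, F:5.5, G:7.5 → nearest is C
(-5.5, -4) — d to each: A:11.5, B:9.5, C:8.5, D:2, E:6, F:4, G:5 → nearest is D
1 of the 7 points has C as nearest.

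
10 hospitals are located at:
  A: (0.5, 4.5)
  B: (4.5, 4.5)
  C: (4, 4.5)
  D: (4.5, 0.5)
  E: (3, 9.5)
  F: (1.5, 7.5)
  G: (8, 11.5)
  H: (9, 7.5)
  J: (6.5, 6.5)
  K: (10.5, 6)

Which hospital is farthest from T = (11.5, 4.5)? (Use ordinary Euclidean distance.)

A

Squared Euclidean distances:
|TA|² = (11.5−0.5)² + (4.5−4.5)² = 121 + 0 = 121
|TB|² = (11.5−4.5)² + (4.5−4.5)² = 49 + 0 = 49
|TC|² = (11.5−4)² + (4.5−4.5)² = 56.25 + 0 = 56.25
|TD|² = (11.5−4.5)² + (4.5−0.5)² = 49 + 16 = 65
|TE|² = (11.5−3)² + (4.5−9.5)² = 72.25 + 25 = 97.25
|TF|² = (11.5−1.5)² + (4.5−7.5)² = 100 + 9 = 109
|TG|² = (11.5−8)² + (4.5−11.5)² = 12.25 + 49 = 61.25
|TH|² = (11.5−9)² + (4.5−7.5)² = 6.25 + 9 = 15.25
|TJ|² = (11.5−6.5)² + (4.5−6.5)² = 25 + 4 = 29
|TK|² = (11.5−10.5)² + (4.5−6)² = 1 + 2.25 = 3.25
The largest is to A.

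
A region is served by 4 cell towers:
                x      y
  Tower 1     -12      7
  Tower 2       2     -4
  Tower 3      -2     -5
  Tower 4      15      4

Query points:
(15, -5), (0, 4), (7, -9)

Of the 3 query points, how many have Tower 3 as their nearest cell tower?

0

(15, -5) — d² to each: Tower 1:873, Tower 2:170, Tower 3:289, Tower 4:81 → nearest is Tower 4
(0, 4) — d² to each: Tower 1:153, Tower 2:68, Tower 3:85, Tower 4:225 → nearest is Tower 2
(7, -9) — d² to each: Tower 1:617, Tower 2:50, Tower 3:97, Tower 4:233 → nearest is Tower 2
0 of the 3 points have Tower 3 as nearest.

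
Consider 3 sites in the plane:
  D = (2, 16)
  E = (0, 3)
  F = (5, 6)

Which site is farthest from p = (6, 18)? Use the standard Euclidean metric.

Compare squared distances (the ordering matches that of the actual distances):
|pD|² = (6−2)² + (18−16)² = 16 + 4 = 20
|pE|² = (6−0)² + (18−3)² = 36 + 225 = 261
|pF|² = (6−5)² + (18−6)² = 1 + 144 = 145
The largest is to E.

E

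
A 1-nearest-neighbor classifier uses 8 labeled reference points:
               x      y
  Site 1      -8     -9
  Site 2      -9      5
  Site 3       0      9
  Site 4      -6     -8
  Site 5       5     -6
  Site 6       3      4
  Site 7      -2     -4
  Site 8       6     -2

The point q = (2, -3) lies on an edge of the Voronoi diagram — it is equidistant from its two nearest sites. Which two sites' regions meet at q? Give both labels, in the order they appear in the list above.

Squared distances from q to each site:
d²(q, Site 1) = (2−(-8))² + (-3−(-9))² = 100 + 36 = 136
d²(q, Site 2) = (2−(-9))² + (-3−5)² = 121 + 64 = 185
d²(q, Site 3) = (2−0)² + (-3−9)² = 4 + 144 = 148
d²(q, Site 4) = (2−(-6))² + (-3−(-8))² = 64 + 25 = 89
d²(q, Site 5) = (2−5)² + (-3−(-6))² = 9 + 9 = 18
d²(q, Site 6) = (2−3)² + (-3−4)² = 1 + 49 = 50
d²(q, Site 7) = (2−(-2))² + (-3−(-4))² = 16 + 1 = 17
d²(q, Site 8) = (2−6)² + (-3−(-2))² = 16 + 1 = 17
q is equidistant from Site 7 and Site 8 (both at squared distance 17), and every other site is strictly farther — so q lies on the Site 7–Site 8 Voronoi edge.

Site 7 and Site 8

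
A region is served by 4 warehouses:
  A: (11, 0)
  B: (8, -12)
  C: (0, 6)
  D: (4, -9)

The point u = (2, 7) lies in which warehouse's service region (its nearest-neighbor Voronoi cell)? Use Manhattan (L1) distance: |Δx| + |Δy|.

d(u,A) = |2−11| + |7−0| = 9 + 7 = 16
d(u,B) = |2−8| + |7−(-12)| = 6 + 19 = 25
d(u,C) = |2−0| + |7−6| = 2 + 1 = 3
d(u,D) = |2−4| + |7−(-9)| = 2 + 16 = 18
The smallest is to C, so u lies in the Voronoi region of C.

C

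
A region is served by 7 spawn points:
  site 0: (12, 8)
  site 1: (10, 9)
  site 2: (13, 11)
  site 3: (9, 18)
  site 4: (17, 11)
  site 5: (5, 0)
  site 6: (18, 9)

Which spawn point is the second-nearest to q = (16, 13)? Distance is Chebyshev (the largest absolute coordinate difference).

d(q, site 0) = max(4, 5) = 5
d(q, site 1) = max(6, 4) = 6
d(q, site 2) = max(3, 2) = 3
d(q, site 3) = max(7, 5) = 7
d(q, site 4) = max(1, 2) = 2
d(q, site 5) = max(11, 13) = 13
d(q, site 6) = max(2, 4) = 4
Sorted ascending: site 4, site 2, site 6, … — the second-nearest is site 2.

site 2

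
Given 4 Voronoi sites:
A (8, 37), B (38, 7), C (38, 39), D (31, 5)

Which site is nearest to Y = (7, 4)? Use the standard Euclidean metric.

D

Since √ is increasing, it suffices to compare squared distances:
|YA|² = (7−8)² + (4−37)² = 1 + 1089 = 1090
|YB|² = (7−38)² + (4−7)² = 961 + 9 = 970
|YC|² = (7−38)² + (4−39)² = 961 + 1225 = 2186
|YD|² = (7−31)² + (4−5)² = 576 + 1 = 577
The smallest is to D, so Y lies in the Voronoi region of D.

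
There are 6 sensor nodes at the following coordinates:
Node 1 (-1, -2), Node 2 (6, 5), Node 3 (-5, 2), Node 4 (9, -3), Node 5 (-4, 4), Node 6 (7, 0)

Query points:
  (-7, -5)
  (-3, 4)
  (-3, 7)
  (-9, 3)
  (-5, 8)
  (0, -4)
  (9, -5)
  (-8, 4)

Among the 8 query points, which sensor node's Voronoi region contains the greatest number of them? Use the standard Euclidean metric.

Node 5

(-7, -5) — d² to each: Node 1:45, Node 2:269, Node 3:53, Node 4:260, Node 5:90, Node 6:221 → nearest is Node 1
(-3, 4) — d² to each: Node 1:40, Node 2:82, Node 3:8, Node 4:193, Node 5:1, Node 6:116 → nearest is Node 5
(-3, 7) — d² to each: Node 1:85, Node 2:85, Node 3:29, Node 4:244, Node 5:10, Node 6:149 → nearest is Node 5
(-9, 3) — d² to each: Node 1:89, Node 2:229, Node 3:17, Node 4:360, Node 5:26, Node 6:265 → nearest is Node 3
(-5, 8) — d² to each: Node 1:116, Node 2:130, Node 3:36, Node 4:317, Node 5:17, Node 6:208 → nearest is Node 5
(0, -4) — d² to each: Node 1:5, Node 2:117, Node 3:61, Node 4:82, Node 5:80, Node 6:65 → nearest is Node 1
(9, -5) — d² to each: Node 1:109, Node 2:109, Node 3:245, Node 4:4, Node 5:250, Node 6:29 → nearest is Node 4
(-8, 4) — d² to each: Node 1:85, Node 2:197, Node 3:13, Node 4:338, Node 5:16, Node 6:241 → nearest is Node 3
Tally — Node 1:2, Node 3:2, Node 4:1, Node 5:3. Node 5 captures the most (3).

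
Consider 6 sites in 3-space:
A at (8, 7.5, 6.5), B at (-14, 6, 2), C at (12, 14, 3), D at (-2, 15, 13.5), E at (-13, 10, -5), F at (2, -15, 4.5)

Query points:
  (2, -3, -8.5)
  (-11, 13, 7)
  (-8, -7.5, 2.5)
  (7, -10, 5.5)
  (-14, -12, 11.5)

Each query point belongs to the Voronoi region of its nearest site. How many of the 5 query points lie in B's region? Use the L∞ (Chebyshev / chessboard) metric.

1

(2, -3, -8.5) — d to each: A:15, B:16, C:17, D:22, E:15, F:13 → nearest is F
(-11, 13, 7) — d to each: A:19, B:7, C:23, D:9, E:12, F:28 → nearest is B
(-8, -7.5, 2.5) — d to each: A:16, B:13.5, C:21.5, D:22.5, E:17.5, F:10 → nearest is F
(7, -10, 5.5) — d to each: A:17.5, B:21, C:24, D:25, E:20, F:5 → nearest is F
(-14, -12, 11.5) — d to each: A:22, B:18, C:26, D:27, E:22, F:16 → nearest is F
1 of the 5 points has B as nearest.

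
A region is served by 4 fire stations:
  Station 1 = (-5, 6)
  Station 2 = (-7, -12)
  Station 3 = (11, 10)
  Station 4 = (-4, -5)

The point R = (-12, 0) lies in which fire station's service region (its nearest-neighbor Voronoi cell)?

Station 1

Since √ is increasing, it suffices to compare squared distances:
d²(R, Station 1) = (-12−(-5))² + (0−6)² = 49 + 36 = 85
d²(R, Station 2) = (-12−(-7))² + (0−(-12))² = 25 + 144 = 169
d²(R, Station 3) = (-12−11)² + (0−10)² = 529 + 100 = 629
d²(R, Station 4) = (-12−(-4))² + (0−(-5))² = 64 + 25 = 89
The smallest is to Station 1, so R lies in the Voronoi region of Station 1.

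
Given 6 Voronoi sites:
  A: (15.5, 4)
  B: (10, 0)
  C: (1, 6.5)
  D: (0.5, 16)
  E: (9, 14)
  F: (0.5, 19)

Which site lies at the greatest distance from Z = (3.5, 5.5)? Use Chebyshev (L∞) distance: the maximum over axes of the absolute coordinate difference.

F

d(Z,A) = max(12, 1.5) = 12
d(Z,B) = max(6.5, 5.5) = 6.5
d(Z,C) = max(2.5, 1) = 2.5
d(Z,D) = max(3, 10.5) = 10.5
d(Z,E) = max(5.5, 8.5) = 8.5
d(Z,F) = max(3, 13.5) = 13.5
The largest is to F.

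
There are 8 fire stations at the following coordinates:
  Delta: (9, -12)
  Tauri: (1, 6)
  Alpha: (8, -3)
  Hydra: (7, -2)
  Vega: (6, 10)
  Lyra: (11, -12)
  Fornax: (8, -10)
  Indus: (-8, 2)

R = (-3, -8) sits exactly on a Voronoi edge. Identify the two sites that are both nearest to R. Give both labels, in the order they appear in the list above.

Fornax and Indus

Squared distances from R to each site:
d²(R, Delta) = 144 + 16 = 160
d²(R, Tauri) = 16 + 196 = 212
d²(R, Alpha) = 121 + 25 = 146
d²(R, Hydra) = 100 + 36 = 136
d²(R, Vega) = 81 + 324 = 405
d²(R, Lyra) = 196 + 16 = 212
d²(R, Fornax) = 121 + 4 = 125
d²(R, Indus) = 25 + 100 = 125
R is equidistant from Fornax and Indus (both at squared distance 125), and every other site is strictly farther — so R lies on the Fornax–Indus Voronoi edge.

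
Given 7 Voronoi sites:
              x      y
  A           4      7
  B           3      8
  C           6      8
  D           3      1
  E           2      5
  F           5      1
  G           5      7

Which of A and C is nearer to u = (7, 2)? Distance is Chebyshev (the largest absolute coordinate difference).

A

d(u,A) = max(3, 5) = 5
d(u,C) = max(1, 6) = 6
5 < 6, so A is closer.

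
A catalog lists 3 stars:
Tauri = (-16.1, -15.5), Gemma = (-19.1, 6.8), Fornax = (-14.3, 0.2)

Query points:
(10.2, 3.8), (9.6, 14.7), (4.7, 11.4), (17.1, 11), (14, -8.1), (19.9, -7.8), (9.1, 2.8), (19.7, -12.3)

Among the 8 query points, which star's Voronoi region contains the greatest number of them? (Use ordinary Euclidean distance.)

Fornax

(10.2, 3.8) — d² to each: Tauri:1064.18, Gemma:867.49, Fornax:613.21 → nearest is Fornax
(9.6, 14.7) — d² to each: Tauri:1572.53, Gemma:886.1, Fornax:781.46 → nearest is Fornax
(4.7, 11.4) — d² to each: Tauri:1156.25, Gemma:587.6, Fornax:486.44 → nearest is Fornax
(17.1, 11) — d² to each: Tauri:1804.49, Gemma:1328.08, Fornax:1102.6 → nearest is Fornax
(14, -8.1) — d² to each: Tauri:960.77, Gemma:1317.62, Fornax:869.78 → nearest is Fornax
(19.9, -7.8) — d² to each: Tauri:1355.29, Gemma:1734.16, Fornax:1233.64 → nearest is Fornax
(9.1, 2.8) — d² to each: Tauri:969.93, Gemma:811.24, Fornax:554.32 → nearest is Fornax
(19.7, -12.3) — d² to each: Tauri:1291.88, Gemma:1870.25, Fornax:1312.25 → nearest is Tauri
Tally — Tauri:1, Fornax:7. Fornax captures the most (7).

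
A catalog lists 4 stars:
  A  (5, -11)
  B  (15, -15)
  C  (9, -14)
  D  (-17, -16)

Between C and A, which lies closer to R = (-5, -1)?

Compare squared distances:
|RC|² = (-5−9)² + (-1−(-14))² = 196 + 169 = 365
|RA|² = (-5−5)² + (-1−(-11))² = 100 + 100 = 200
365 > 200, so A is closer.

A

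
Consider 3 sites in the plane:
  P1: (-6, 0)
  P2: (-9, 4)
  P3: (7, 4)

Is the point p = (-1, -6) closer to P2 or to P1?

Compare squared distances:
|pP2|² = (-1−(-9))² + (-6−4)² = 64 + 100 = 164
|pP1|² = (-1−(-6))² + (-6−0)² = 25 + 36 = 61
164 > 61, so P1 is closer.

P1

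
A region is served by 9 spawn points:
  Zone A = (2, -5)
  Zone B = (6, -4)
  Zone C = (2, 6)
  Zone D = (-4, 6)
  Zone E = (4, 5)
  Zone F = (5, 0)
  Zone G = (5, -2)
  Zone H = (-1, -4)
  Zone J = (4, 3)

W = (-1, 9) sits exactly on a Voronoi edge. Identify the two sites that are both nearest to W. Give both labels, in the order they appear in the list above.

Zone C and Zone D

Squared distances from W to each site:
d²(W, Zone A) = 9 + 196 = 205
d²(W, Zone B) = 49 + 169 = 218
d²(W, Zone C) = 9 + 9 = 18
d²(W, Zone D) = 9 + 9 = 18
d²(W, Zone E) = 25 + 16 = 41
d²(W, Zone F) = 36 + 81 = 117
d²(W, Zone G) = 36 + 121 = 157
d²(W, Zone H) = 0 + 169 = 169
d²(W, Zone J) = 25 + 36 = 61
W is equidistant from Zone C and Zone D (both at squared distance 18), and every other site is strictly farther — so W lies on the Zone C–Zone D Voronoi edge.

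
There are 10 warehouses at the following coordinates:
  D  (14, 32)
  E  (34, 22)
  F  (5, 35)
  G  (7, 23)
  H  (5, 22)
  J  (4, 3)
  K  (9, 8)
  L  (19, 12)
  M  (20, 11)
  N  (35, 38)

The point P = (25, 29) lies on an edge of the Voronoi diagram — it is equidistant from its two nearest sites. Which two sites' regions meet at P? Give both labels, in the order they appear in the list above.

Squared distances from P to each site:
|PD|² = (25−14)² + (29−32)² = 121 + 9 = 130
|PE|² = (25−34)² + (29−22)² = 81 + 49 = 130
|PF|² = (25−5)² + (29−35)² = 400 + 36 = 436
|PG|² = (25−7)² + (29−23)² = 324 + 36 = 360
|PH|² = (25−5)² + (29−22)² = 400 + 49 = 449
|PJ|² = (25−4)² + (29−3)² = 441 + 676 = 1117
|PK|² = (25−9)² + (29−8)² = 256 + 441 = 697
|PL|² = (25−19)² + (29−12)² = 36 + 289 = 325
|PM|² = (25−20)² + (29−11)² = 25 + 324 = 349
|PN|² = (25−35)² + (29−38)² = 100 + 81 = 181
P is equidistant from D and E (both at squared distance 130), and every other site is strictly farther — so P lies on the D–E Voronoi edge.

D and E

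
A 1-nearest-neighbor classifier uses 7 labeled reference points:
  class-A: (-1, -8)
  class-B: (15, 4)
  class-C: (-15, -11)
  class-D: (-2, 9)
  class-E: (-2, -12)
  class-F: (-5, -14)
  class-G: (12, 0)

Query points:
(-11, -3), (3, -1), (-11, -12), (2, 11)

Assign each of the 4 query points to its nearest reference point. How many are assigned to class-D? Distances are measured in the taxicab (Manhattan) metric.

(-11, -3) — d to each: class-A:15, class-B:33, class-C:12, class-D:21, class-E:18, class-F:17, class-G:26 → nearest is class-C
(3, -1) — d to each: class-A:11, class-B:17, class-C:28, class-D:15, class-E:16, class-F:21, class-G:10 → nearest is class-G
(-11, -12) — d to each: class-A:14, class-B:42, class-C:5, class-D:30, class-E:9, class-F:8, class-G:35 → nearest is class-C
(2, 11) — d to each: class-A:22, class-B:20, class-C:39, class-D:6, class-E:27, class-F:32, class-G:21 → nearest is class-D
1 of the 4 points has class-D as nearest.

1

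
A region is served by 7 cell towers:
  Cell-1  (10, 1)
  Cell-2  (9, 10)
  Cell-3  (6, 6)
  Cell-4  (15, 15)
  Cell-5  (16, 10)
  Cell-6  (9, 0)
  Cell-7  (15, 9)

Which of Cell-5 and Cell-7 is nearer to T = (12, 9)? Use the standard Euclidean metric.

Compare squared distances:
d²(T, Cell-5) = (12−16)² + (9−10)² = 16 + 1 = 17
d²(T, Cell-7) = (12−15)² + (9−9)² = 9 + 0 = 9
17 > 9, so Cell-7 is closer.

Cell-7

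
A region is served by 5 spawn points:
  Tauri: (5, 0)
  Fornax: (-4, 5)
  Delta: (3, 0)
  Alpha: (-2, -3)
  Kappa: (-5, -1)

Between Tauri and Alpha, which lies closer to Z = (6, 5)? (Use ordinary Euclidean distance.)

Tauri

Compare squared distances:
d²(Z, Tauri) = (6−5)² + (5−0)² = 1 + 25 = 26
d²(Z, Alpha) = (6−(-2))² + (5−(-3))² = 64 + 64 = 128
26 < 128, so Tauri is closer.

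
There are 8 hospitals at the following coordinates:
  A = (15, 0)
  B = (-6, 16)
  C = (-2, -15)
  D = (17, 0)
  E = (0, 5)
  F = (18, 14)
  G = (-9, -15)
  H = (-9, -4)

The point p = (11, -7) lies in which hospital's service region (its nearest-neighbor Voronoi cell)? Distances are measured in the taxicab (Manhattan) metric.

A

d(p,A) = |11−15| + |-7−0| = 4 + 7 = 11
d(p,B) = |11−(-6)| + |-7−16| = 17 + 23 = 40
d(p,C) = |11−(-2)| + |-7−(-15)| = 13 + 8 = 21
d(p,D) = |11−17| + |-7−0| = 6 + 7 = 13
d(p,E) = |11−0| + |-7−5| = 11 + 12 = 23
d(p,F) = |11−18| + |-7−14| = 7 + 21 = 28
d(p,G) = |11−(-9)| + |-7−(-15)| = 20 + 8 = 28
d(p,H) = |11−(-9)| + |-7−(-4)| = 20 + 3 = 23
Minimum is at A.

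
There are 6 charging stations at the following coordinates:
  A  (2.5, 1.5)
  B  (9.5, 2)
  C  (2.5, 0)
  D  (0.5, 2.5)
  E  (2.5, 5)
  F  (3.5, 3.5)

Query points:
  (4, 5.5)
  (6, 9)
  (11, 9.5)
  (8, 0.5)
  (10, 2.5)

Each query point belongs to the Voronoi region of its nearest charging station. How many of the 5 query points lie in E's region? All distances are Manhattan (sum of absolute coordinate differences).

(4, 5.5) — d to each: A:5.5, B:9, C:7, D:6.5, E:2, F:2.5 → nearest is E
(6, 9) — d to each: A:11, B:10.5, C:12.5, D:12, E:7.5, F:8 → nearest is E
(11, 9.5) — d to each: A:16.5, B:9, C:18, D:17.5, E:13, F:13.5 → nearest is B
(8, 0.5) — d to each: A:6.5, B:3, C:6, D:9.5, E:10, F:7.5 → nearest is B
(10, 2.5) — d to each: A:8.5, B:1, C:10, D:9.5, E:10, F:7.5 → nearest is B
2 of the 5 points have E as nearest.

2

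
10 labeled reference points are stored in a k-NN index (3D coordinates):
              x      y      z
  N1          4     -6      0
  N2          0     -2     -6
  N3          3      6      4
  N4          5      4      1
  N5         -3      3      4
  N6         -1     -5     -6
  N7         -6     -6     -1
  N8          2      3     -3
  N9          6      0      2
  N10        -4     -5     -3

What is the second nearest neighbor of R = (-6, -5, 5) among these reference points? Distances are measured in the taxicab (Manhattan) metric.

N10

d(R,N1) = |-6−4| + |-5−(-6)| + |5−0| = 10 + 1 + 5 = 16
d(R,N2) = |-6−0| + |-5−(-2)| + |5−(-6)| = 6 + 3 + 11 = 20
d(R,N3) = |-6−3| + |-5−6| + |5−4| = 9 + 11 + 1 = 21
d(R,N4) = |-6−5| + |-5−4| + |5−1| = 11 + 9 + 4 = 24
d(R,N5) = |-6−(-3)| + |-5−3| + |5−4| = 3 + 8 + 1 = 12
d(R,N6) = |-6−(-1)| + |-5−(-5)| + |5−(-6)| = 5 + 0 + 11 = 16
d(R,N7) = |-6−(-6)| + |-5−(-6)| + |5−(-1)| = 0 + 1 + 6 = 7
d(R,N8) = |-6−2| + |-5−3| + |5−(-3)| = 8 + 8 + 8 = 24
d(R,N9) = |-6−6| + |-5−0| + |5−2| = 12 + 5 + 3 = 20
d(R, N10) = |-6−(-4)| + |-5−(-5)| + |5−(-3)| = 2 + 0 + 8 = 10
Sorted ascending: N7, N10, N5, … — the second-nearest is N10.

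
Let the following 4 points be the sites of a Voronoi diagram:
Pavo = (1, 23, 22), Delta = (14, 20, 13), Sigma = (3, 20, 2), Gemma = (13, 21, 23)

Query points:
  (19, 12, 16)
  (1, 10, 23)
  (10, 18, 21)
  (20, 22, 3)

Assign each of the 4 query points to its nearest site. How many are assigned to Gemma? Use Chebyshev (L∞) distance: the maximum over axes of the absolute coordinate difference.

2

(19, 12, 16) — d to each: Pavo:18, Delta:8, Sigma:16, Gemma:9 → nearest is Delta
(1, 10, 23) — d to each: Pavo:13, Delta:13, Sigma:21, Gemma:12 → nearest is Gemma
(10, 18, 21) — d to each: Pavo:9, Delta:8, Sigma:19, Gemma:3 → nearest is Gemma
(20, 22, 3) — d to each: Pavo:19, Delta:10, Sigma:17, Gemma:20 → nearest is Delta
2 of the 4 points have Gemma as nearest.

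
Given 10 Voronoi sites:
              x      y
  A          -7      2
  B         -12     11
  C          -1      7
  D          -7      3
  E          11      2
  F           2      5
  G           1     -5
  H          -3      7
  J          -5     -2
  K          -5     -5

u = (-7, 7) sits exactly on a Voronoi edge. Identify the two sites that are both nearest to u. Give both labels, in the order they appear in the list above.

D and H

Squared distances from u to each site:
|uA|² = (-7−(-7))² + (7−2)² = 0 + 25 = 25
|uB|² = (-7−(-12))² + (7−11)² = 25 + 16 = 41
|uC|² = (-7−(-1))² + (7−7)² = 36 + 0 = 36
|uD|² = (-7−(-7))² + (7−3)² = 0 + 16 = 16
|uE|² = (-7−11)² + (7−2)² = 324 + 25 = 349
|uF|² = (-7−2)² + (7−5)² = 81 + 4 = 85
|uG|² = (-7−1)² + (7−(-5))² = 64 + 144 = 208
|uH|² = (-7−(-3))² + (7−7)² = 16 + 0 = 16
|uJ|² = (-7−(-5))² + (7−(-2))² = 4 + 81 = 85
|uK|² = (-7−(-5))² + (7−(-5))² = 4 + 144 = 148
u is equidistant from D and H (both at squared distance 16), and every other site is strictly farther — so u lies on the D–H Voronoi edge.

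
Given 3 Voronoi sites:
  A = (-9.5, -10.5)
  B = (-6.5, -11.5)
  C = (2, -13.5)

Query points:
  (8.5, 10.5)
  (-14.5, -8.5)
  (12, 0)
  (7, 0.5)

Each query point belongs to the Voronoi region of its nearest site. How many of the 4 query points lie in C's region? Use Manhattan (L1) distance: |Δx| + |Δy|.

(8.5, 10.5) — d to each: A:39, B:37, C:30.5 → nearest is C
(-14.5, -8.5) — d to each: A:7, B:11, C:21.5 → nearest is A
(12, 0) — d to each: A:32, B:30, C:23.5 → nearest is C
(7, 0.5) — d to each: A:27.5, B:25.5, C:19 → nearest is C
3 of the 4 points have C as nearest.

3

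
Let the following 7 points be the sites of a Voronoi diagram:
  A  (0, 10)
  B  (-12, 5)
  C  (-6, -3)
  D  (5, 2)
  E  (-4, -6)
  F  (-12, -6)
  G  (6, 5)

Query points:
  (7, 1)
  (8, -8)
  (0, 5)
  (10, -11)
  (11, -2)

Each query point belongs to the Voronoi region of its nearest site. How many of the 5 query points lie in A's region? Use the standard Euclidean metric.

(7, 1) — d² to each: A:130, B:377, C:185, D:5, E:170, F:410, G:17 → nearest is D
(8, -8) — d² to each: A:388, B:569, C:221, D:109, E:148, F:404, G:173 → nearest is D
(0, 5) — d² to each: A:25, B:144, C:100, D:34, E:137, F:265, G:36 → nearest is A
(10, -11) — d² to each: A:541, B:740, C:320, D:194, E:221, F:509, G:272 → nearest is D
(11, -2) — d² to each: A:265, B:578, C:290, D:52, E:241, F:545, G:74 → nearest is D
1 of the 5 points has A as nearest.

1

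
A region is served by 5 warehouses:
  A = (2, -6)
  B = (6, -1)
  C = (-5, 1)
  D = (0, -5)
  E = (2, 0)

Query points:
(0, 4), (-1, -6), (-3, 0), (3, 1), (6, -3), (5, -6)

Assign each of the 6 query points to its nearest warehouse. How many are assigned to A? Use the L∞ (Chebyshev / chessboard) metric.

1

(0, 4) — d to each: A:10, B:6, C:5, D:9, E:4 → nearest is E
(-1, -6) — d to each: A:3, B:7, C:7, D:1, E:6 → nearest is D
(-3, 0) — d to each: A:6, B:9, C:2, D:5, E:5 → nearest is C
(3, 1) — d to each: A:7, B:3, C:8, D:6, E:1 → nearest is E
(6, -3) — d to each: A:4, B:2, C:11, D:6, E:4 → nearest is B
(5, -6) — d to each: A:3, B:5, C:10, D:5, E:6 → nearest is A
1 of the 6 points has A as nearest.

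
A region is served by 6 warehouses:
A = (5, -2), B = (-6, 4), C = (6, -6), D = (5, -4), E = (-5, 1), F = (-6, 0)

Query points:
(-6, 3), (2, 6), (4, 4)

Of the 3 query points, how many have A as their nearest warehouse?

(-6, 3) — d² to each: A:146, B:1, C:225, D:170, E:5, F:9 → nearest is B
(2, 6) — d² to each: A:73, B:68, C:160, D:109, E:74, F:100 → nearest is B
(4, 4) — d² to each: A:37, B:100, C:104, D:65, E:90, F:116 → nearest is A
1 of the 3 points has A as nearest.

1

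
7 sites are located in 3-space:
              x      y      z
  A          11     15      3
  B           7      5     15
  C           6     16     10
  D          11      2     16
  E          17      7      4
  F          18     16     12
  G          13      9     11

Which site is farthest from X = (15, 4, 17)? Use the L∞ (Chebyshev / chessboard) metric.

d(X,A) = max(4, 11, 14) = 14
d(X,B) = max(8, 1, 2) = 8
d(X,C) = max(9, 12, 7) = 12
d(X,D) = max(4, 2, 1) = 4
d(X,E) = max(2, 3, 13) = 13
d(X,F) = max(3, 12, 5) = 12
d(X,G) = max(2, 5, 6) = 6
The largest is to A.

A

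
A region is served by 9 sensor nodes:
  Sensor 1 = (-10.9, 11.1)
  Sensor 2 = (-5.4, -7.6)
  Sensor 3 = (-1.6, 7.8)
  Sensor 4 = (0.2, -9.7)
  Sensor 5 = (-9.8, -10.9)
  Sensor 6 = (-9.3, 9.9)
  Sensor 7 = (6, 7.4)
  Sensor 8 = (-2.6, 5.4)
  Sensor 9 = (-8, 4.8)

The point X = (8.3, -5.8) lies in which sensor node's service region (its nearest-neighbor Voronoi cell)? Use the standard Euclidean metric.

Sensor 4

Compare squared distances (the ordering matches that of the actual distances):
d²(X, Sensor 1) = 368.64 + 285.61 = 654.25
d²(X, Sensor 2) = 187.69 + 3.24 = 190.93
d²(X, Sensor 3) = 98.01 + 184.96 = 282.97
d²(X, Sensor 4) = 65.61 + 15.21 = 80.82
d²(X, Sensor 5) = 327.61 + 26.01 = 353.62
d²(X, Sensor 6) = 309.76 + 246.49 = 556.25
d²(X, Sensor 7) = 5.29 + 174.24 = 179.53
d²(X, Sensor 8) = 118.81 + 125.44 = 244.25
d²(X, Sensor 9) = 265.69 + 112.36 = 378.05
The smallest is to Sensor 4, so X lies in the Voronoi region of Sensor 4.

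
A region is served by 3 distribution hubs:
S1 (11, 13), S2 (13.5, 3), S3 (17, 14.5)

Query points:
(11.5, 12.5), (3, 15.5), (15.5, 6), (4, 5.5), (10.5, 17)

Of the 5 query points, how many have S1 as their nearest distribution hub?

3

(11.5, 12.5) — d² to each: S1:0.5, S2:94.25, S3:34.25 → nearest is S1
(3, 15.5) — d² to each: S1:70.25, S2:266.5, S3:197 → nearest is S1
(15.5, 6) — d² to each: S1:69.25, S2:13, S3:74.5 → nearest is S2
(4, 5.5) — d² to each: S1:105.25, S2:96.5, S3:250 → nearest is S2
(10.5, 17) — d² to each: S1:16.25, S2:205, S3:48.5 → nearest is S1
3 of the 5 points have S1 as nearest.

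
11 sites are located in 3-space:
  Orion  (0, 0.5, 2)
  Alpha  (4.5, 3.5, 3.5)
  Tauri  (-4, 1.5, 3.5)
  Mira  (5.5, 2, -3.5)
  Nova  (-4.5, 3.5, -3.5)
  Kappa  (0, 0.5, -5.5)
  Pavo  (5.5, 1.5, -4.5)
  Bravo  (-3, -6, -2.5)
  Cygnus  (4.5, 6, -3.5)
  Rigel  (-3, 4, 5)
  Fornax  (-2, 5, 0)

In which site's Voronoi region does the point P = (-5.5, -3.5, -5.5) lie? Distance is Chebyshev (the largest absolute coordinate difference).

Bravo

d(P, Orion) = max(5.5, 4, 7.5) = 7.5
d(P, Alpha) = max(10, 7, 9) = 10
d(P, Tauri) = max(1.5, 5, 9) = 9
d(P, Mira) = max(11, 5.5, 2) = 11
d(P, Nova) = max(1, 7, 2) = 7
d(P, Kappa) = max(5.5, 4, 0) = 5.5
d(P, Pavo) = max(11, 5, 1) = 11
d(P, Bravo) = max(2.5, 2.5, 3) = 3
d(P, Cygnus) = max(10, 9.5, 2) = 10
d(P, Rigel) = max(2.5, 7.5, 10.5) = 10.5
d(P, Fornax) = max(3.5, 8.5, 5.5) = 8.5
The smallest is to Bravo, so P lies in the Voronoi region of Bravo.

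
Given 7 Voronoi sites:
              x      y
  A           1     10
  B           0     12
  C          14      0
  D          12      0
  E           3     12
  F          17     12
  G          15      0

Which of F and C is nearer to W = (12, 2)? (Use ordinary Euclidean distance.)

C

Compare squared distances:
|WF|² = (12−17)² + (2−12)² = 25 + 100 = 125
|WC|² = (12−14)² + (2−0)² = 4 + 4 = 8
125 > 8, so C is closer.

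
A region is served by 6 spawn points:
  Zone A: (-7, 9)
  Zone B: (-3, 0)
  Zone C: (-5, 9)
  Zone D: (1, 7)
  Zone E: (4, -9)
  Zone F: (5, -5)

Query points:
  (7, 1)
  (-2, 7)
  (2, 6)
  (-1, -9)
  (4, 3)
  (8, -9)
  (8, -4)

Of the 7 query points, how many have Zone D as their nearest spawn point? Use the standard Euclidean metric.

(7, 1) — d² to each: Zone A:260, Zone B:101, Zone C:208, Zone D:72, Zone E:109, Zone F:40 → nearest is Zone F
(-2, 7) — d² to each: Zone A:29, Zone B:50, Zone C:13, Zone D:9, Zone E:292, Zone F:193 → nearest is Zone D
(2, 6) — d² to each: Zone A:90, Zone B:61, Zone C:58, Zone D:2, Zone E:229, Zone F:130 → nearest is Zone D
(-1, -9) — d² to each: Zone A:360, Zone B:85, Zone C:340, Zone D:260, Zone E:25, Zone F:52 → nearest is Zone E
(4, 3) — d² to each: Zone A:157, Zone B:58, Zone C:117, Zone D:25, Zone E:144, Zone F:65 → nearest is Zone D
(8, -9) — d² to each: Zone A:549, Zone B:202, Zone C:493, Zone D:305, Zone E:16, Zone F:25 → nearest is Zone E
(8, -4) — d² to each: Zone A:394, Zone B:137, Zone C:338, Zone D:170, Zone E:41, Zone F:10 → nearest is Zone F
3 of the 7 points have Zone D as nearest.

3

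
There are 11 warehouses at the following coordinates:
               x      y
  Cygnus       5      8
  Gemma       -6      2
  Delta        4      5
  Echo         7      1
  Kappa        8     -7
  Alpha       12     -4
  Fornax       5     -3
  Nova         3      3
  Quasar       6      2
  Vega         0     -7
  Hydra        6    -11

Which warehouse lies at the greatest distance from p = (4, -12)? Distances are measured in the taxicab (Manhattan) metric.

d(p, Cygnus) = |4−5| + |-12−8| = 1 + 20 = 21
d(p, Gemma) = |4−(-6)| + |-12−2| = 10 + 14 = 24
d(p, Delta) = |4−4| + |-12−5| = 0 + 17 = 17
d(p, Echo) = |4−7| + |-12−1| = 3 + 13 = 16
d(p, Kappa) = |4−8| + |-12−(-7)| = 4 + 5 = 9
d(p, Alpha) = |4−12| + |-12−(-4)| = 8 + 8 = 16
d(p, Fornax) = |4−5| + |-12−(-3)| = 1 + 9 = 10
d(p, Nova) = |4−3| + |-12−3| = 1 + 15 = 16
d(p, Quasar) = |4−6| + |-12−2| = 2 + 14 = 16
d(p, Vega) = |4−0| + |-12−(-7)| = 4 + 5 = 9
d(p, Hydra) = |4−6| + |-12−(-11)| = 2 + 1 = 3
The largest is to Gemma.

Gemma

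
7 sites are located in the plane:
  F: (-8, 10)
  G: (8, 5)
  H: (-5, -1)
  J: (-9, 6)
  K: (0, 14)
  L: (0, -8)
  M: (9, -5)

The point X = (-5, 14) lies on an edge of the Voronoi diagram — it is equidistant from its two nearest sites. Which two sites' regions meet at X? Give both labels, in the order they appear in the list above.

F and K

Squared distances from X to each site:
|XF|² = (-5−(-8))² + (14−10)² = 9 + 16 = 25
|XG|² = (-5−8)² + (14−5)² = 169 + 81 = 250
|XH|² = (-5−(-5))² + (14−(-1))² = 0 + 225 = 225
|XJ|² = (-5−(-9))² + (14−6)² = 16 + 64 = 80
|XK|² = (-5−0)² + (14−14)² = 25 + 0 = 25
|XL|² = (-5−0)² + (14−(-8))² = 25 + 484 = 509
|XM|² = (-5−9)² + (14−(-5))² = 196 + 361 = 557
X is equidistant from F and K (both at squared distance 25), and every other site is strictly farther — so X lies on the F–K Voronoi edge.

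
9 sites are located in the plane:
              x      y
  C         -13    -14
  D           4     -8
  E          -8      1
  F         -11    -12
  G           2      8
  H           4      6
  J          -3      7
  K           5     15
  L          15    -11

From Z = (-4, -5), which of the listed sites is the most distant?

K

Squared Euclidean distances:
|ZC|² = 81 + 81 = 162
|ZD|² = 64 + 9 = 73
|ZE|² = 16 + 36 = 52
|ZF|² = 49 + 49 = 98
|ZG|² = 36 + 169 = 205
|ZH|² = 64 + 121 = 185
|ZJ|² = 1 + 144 = 145
|ZK|² = 81 + 400 = 481
|ZL|² = 361 + 36 = 397
The largest is to K.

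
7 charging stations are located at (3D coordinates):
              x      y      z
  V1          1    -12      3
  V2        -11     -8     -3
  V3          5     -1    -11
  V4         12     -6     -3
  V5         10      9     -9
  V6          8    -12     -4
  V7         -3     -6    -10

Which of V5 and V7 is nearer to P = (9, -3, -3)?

V5

Compare squared distances:
|PV5|² = (9−10)² + (-3−9)² + (-3−(-9))² = 1 + 144 + 36 = 181
|PV7|² = (9−(-3))² + (-3−(-6))² + (-3−(-10))² = 144 + 9 + 49 = 202
181 < 202, so V5 is closer.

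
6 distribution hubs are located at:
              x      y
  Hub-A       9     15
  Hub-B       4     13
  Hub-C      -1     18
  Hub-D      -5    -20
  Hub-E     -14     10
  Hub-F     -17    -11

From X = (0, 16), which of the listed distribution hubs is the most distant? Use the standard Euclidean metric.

Hub-D

Squared Euclidean distances:
d²(X, Hub-A) = (0−9)² + (16−15)² = 81 + 1 = 82
d²(X, Hub-B) = (0−4)² + (16−13)² = 16 + 9 = 25
d²(X, Hub-C) = (0−(-1))² + (16−18)² = 1 + 4 = 5
d²(X, Hub-D) = (0−(-5))² + (16−(-20))² = 25 + 1296 = 1321
d²(X, Hub-E) = (0−(-14))² + (16−10)² = 196 + 36 = 232
d²(X, Hub-F) = (0−(-17))² + (16−(-11))² = 289 + 729 = 1018
The largest is to Hub-D.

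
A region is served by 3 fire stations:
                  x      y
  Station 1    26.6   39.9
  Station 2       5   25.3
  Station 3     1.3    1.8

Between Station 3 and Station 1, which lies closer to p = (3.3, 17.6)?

Compare squared distances:
d²(p, Station 3) = (3.3−1.3)² + (17.6−1.8)² = 4 + 249.64 = 253.64
d²(p, Station 1) = (3.3−26.6)² + (17.6−39.9)² = 542.89 + 497.29 = 1040.18
253.64 < 1040.18, so Station 3 is closer.

Station 3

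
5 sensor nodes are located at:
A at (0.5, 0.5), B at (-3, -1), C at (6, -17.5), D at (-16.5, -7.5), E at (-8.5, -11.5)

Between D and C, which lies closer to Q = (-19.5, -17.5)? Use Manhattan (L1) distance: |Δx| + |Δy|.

d(Q,D) = |-19.5−(-16.5)| + |-17.5−(-7.5)| = 3 + 10 = 13
d(Q,C) = |-19.5−6| + |-17.5−(-17.5)| = 25.5 + 0 = 25.5
13 < 25.5, so D is closer.

D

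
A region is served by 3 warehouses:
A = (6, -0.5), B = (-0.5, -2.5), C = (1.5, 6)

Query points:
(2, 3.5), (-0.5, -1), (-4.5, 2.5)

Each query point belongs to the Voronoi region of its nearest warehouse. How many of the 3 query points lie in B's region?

2

(2, 3.5) — d² to each: A:32, B:42.25, C:6.5 → nearest is C
(-0.5, -1) — d² to each: A:42.5, B:2.25, C:53 → nearest is B
(-4.5, 2.5) — d² to each: A:119.25, B:41, C:48.25 → nearest is B
2 of the 3 points have B as nearest.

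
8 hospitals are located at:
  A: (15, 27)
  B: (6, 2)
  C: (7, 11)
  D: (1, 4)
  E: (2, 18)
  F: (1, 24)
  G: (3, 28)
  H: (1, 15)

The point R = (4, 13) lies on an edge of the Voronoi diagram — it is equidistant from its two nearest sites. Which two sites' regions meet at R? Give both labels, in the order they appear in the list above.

Squared distances from R to each site:
|RA|² = 121 + 196 = 317
|RB|² = 4 + 121 = 125
|RC|² = 9 + 4 = 13
|RD|² = 9 + 81 = 90
|RE|² = 4 + 25 = 29
|RF|² = 9 + 121 = 130
|RG|² = 1 + 225 = 226
|RH|² = 9 + 4 = 13
R is equidistant from C and H (both at squared distance 13), and every other site is strictly farther — so R lies on the C–H Voronoi edge.

C and H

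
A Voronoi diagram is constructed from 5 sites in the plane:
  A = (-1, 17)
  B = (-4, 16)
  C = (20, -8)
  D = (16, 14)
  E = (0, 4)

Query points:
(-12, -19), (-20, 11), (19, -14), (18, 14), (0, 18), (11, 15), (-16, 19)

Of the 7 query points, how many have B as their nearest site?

2

(-12, -19) — d² to each: A:1417, B:1289, C:1145, D:1873, E:673 → nearest is E
(-20, 11) — d² to each: A:397, B:281, C:1961, D:1305, E:449 → nearest is B
(19, -14) — d² to each: A:1361, B:1429, C:37, D:793, E:685 → nearest is C
(18, 14) — d² to each: A:370, B:488, C:488, D:4, E:424 → nearest is D
(0, 18) — d² to each: A:2, B:20, C:1076, D:272, E:196 → nearest is A
(11, 15) — d² to each: A:148, B:226, C:610, D:26, E:242 → nearest is D
(-16, 19) — d² to each: A:229, B:153, C:2025, D:1049, E:481 → nearest is B
2 of the 7 points have B as nearest.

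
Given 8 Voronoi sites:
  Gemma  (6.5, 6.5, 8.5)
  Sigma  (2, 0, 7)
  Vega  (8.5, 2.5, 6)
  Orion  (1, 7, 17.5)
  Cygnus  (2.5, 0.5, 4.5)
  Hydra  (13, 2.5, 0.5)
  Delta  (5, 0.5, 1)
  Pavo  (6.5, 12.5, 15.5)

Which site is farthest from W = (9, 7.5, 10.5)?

Delta

Since √ is increasing, it suffices to compare squared distances:
d²(W, Gemma) = 6.25 + 1 + 4 = 11.25
d²(W, Sigma) = 49 + 56.25 + 12.25 = 117.5
d²(W, Vega) = 0.25 + 25 + 20.25 = 45.5
d²(W, Orion) = 64 + 0.25 + 49 = 113.25
d²(W, Cygnus) = 42.25 + 49 + 36 = 127.25
d²(W, Hydra) = 16 + 25 + 100 = 141
d²(W, Delta) = 16 + 49 + 90.25 = 155.25
d²(W, Pavo) = 6.25 + 25 + 25 = 56.25
The largest is to Delta.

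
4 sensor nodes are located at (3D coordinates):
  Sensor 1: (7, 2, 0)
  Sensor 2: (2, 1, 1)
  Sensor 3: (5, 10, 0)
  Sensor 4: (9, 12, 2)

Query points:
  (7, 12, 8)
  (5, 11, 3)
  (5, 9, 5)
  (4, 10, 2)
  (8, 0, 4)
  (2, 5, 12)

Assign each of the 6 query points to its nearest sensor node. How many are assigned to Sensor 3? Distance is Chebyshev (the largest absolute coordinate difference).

2

(7, 12, 8) — d to each: Sensor 1:10, Sensor 2:11, Sensor 3:8, Sensor 4:6 → nearest is Sensor 4
(5, 11, 3) — d to each: Sensor 1:9, Sensor 2:10, Sensor 3:3, Sensor 4:4 → nearest is Sensor 3
(5, 9, 5) — d to each: Sensor 1:7, Sensor 2:8, Sensor 3:5, Sensor 4:4 → nearest is Sensor 4
(4, 10, 2) — d to each: Sensor 1:8, Sensor 2:9, Sensor 3:2, Sensor 4:5 → nearest is Sensor 3
(8, 0, 4) — d to each: Sensor 1:4, Sensor 2:6, Sensor 3:10, Sensor 4:12 → nearest is Sensor 1
(2, 5, 12) — d to each: Sensor 1:12, Sensor 2:11, Sensor 3:12, Sensor 4:10 → nearest is Sensor 4
2 of the 6 points have Sensor 3 as nearest.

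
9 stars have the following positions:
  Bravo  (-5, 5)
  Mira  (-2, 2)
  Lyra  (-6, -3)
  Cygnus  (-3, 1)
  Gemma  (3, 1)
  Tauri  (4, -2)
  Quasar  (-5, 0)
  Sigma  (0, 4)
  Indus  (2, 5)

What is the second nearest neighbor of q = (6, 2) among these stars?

Squared Euclidean distances:
d²(q, Bravo) = (6−(-5))² + (2−5)² = 121 + 9 = 130
d²(q, Mira) = (6−(-2))² + (2−2)² = 64 + 0 = 64
d²(q, Lyra) = (6−(-6))² + (2−(-3))² = 144 + 25 = 169
d²(q, Cygnus) = (6−(-3))² + (2−1)² = 81 + 1 = 82
d²(q, Gemma) = (6−3)² + (2−1)² = 9 + 1 = 10
d²(q, Tauri) = (6−4)² + (2−(-2))² = 4 + 16 = 20
d²(q, Quasar) = (6−(-5))² + (2−0)² = 121 + 4 = 125
d²(q, Sigma) = (6−0)² + (2−4)² = 36 + 4 = 40
d²(q, Indus) = (6−2)² + (2−5)² = 16 + 9 = 25
Sorted ascending: Gemma, Tauri, Indus, … — the second-nearest is Tauri.

Tauri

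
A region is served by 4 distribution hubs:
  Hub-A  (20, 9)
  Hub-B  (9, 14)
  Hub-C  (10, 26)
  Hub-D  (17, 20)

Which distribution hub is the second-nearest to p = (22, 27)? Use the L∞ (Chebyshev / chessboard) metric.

Hub-C

d(p, Hub-A) = max(2, 18) = 18
d(p, Hub-B) = max(13, 13) = 13
d(p, Hub-C) = max(12, 1) = 12
d(p, Hub-D) = max(5, 7) = 7
Sorted ascending: Hub-D, Hub-C, Hub-B, … — the second-nearest is Hub-C.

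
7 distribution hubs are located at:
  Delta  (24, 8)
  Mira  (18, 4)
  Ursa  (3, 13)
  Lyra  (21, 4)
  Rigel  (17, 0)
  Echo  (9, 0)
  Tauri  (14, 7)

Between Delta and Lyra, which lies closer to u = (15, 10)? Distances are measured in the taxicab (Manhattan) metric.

d(u, Delta) = |15−24| + |10−8| = 9 + 2 = 11
d(u, Lyra) = |15−21| + |10−4| = 6 + 6 = 12
11 < 12, so Delta is closer.

Delta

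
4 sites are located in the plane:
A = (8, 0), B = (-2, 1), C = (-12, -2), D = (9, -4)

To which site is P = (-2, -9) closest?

Compare squared distances (the ordering matches that of the actual distances):
|PA|² = (-2−8)² + (-9−0)² = 100 + 81 = 181
|PB|² = (-2−(-2))² + (-9−1)² = 0 + 100 = 100
|PC|² = (-2−(-12))² + (-9−(-2))² = 100 + 49 = 149
|PD|² = (-2−9)² + (-9−(-4))² = 121 + 25 = 146
Minimum is at B.

B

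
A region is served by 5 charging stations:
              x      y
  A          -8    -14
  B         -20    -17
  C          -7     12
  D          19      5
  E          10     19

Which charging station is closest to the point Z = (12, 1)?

D

Squared Euclidean distances:
|ZA|² = (12−(-8))² + (1−(-14))² = 400 + 225 = 625
|ZB|² = (12−(-20))² + (1−(-17))² = 1024 + 324 = 1348
|ZC|² = (12−(-7))² + (1−12)² = 361 + 121 = 482
|ZD|² = (12−19)² + (1−5)² = 49 + 16 = 65
|ZE|² = (12−10)² + (1−19)² = 4 + 324 = 328
Minimum is at D.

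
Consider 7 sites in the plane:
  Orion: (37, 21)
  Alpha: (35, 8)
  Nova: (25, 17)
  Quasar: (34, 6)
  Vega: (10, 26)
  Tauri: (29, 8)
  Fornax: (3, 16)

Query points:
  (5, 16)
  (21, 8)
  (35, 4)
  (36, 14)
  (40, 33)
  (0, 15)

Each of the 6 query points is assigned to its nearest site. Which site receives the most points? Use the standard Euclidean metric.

Fornax

(5, 16) — d² to each: Orion:1049, Alpha:964, Nova:401, Quasar:941, Vega:125, Tauri:640, Fornax:4 → nearest is Fornax
(21, 8) — d² to each: Orion:425, Alpha:196, Nova:97, Quasar:173, Vega:445, Tauri:64, Fornax:388 → nearest is Tauri
(35, 4) — d² to each: Orion:293, Alpha:16, Nova:269, Quasar:5, Vega:1109, Tauri:52, Fornax:1168 → nearest is Quasar
(36, 14) — d² to each: Orion:50, Alpha:37, Nova:130, Quasar:68, Vega:820, Tauri:85, Fornax:1093 → nearest is Alpha
(40, 33) — d² to each: Orion:153, Alpha:650, Nova:481, Quasar:765, Vega:949, Tauri:746, Fornax:1658 → nearest is Orion
(0, 15) — d² to each: Orion:1405, Alpha:1274, Nova:629, Quasar:1237, Vega:221, Tauri:890, Fornax:10 → nearest is Fornax
Tally — Orion:1, Alpha:1, Quasar:1, Tauri:1, Fornax:2. Fornax captures the most (2).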